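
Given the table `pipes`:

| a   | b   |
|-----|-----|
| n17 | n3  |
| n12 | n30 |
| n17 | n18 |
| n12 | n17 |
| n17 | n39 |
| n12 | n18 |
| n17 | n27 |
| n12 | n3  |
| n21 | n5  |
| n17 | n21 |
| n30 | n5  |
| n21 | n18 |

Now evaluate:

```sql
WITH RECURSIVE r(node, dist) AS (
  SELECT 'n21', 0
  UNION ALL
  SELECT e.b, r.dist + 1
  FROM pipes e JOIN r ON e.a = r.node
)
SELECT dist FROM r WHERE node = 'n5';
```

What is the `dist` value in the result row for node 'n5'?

1

Base: (n21, dist=0).
Iteration 1: edges from {n21} -> (n18, dist=1), (n5, dist=1).
Iteration 2: no outgoing edges from {n18,n5}; recursion stops.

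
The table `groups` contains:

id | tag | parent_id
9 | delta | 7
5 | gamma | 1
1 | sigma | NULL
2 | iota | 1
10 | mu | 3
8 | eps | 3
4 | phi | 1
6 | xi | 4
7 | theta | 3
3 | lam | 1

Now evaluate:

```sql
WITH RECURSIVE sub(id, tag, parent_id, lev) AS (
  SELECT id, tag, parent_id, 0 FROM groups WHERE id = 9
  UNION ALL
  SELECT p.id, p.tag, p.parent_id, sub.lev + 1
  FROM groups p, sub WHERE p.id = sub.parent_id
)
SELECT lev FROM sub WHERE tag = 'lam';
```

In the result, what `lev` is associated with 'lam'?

Base: id=9 (delta), parent_id=7, lev 0.
Iteration 1: join on id=7 -> theta (id 7, parent_id=3, lev 1).
Iteration 2: join on id=3 -> lam (id 3, parent_id=1, lev 2).
Iteration 3: join on id=1 -> sigma (id 1, parent_id=NULL, lev 3).
Iteration 4: parent_id is NULL; no match; recursion stops.

2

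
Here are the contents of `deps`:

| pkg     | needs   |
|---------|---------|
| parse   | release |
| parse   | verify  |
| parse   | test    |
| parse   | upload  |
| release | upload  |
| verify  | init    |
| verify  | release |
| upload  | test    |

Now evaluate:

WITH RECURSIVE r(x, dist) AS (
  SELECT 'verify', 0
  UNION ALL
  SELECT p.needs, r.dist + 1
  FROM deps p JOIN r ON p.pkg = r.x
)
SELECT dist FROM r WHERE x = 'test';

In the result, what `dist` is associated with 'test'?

3

Base: (verify, dist=0).
Iteration 1: edges from {verify} -> (init, dist=1), (release, dist=1).
Iteration 2: edges from {init,release} -> (upload, dist=2).
Iteration 3: edges from {upload} -> (test, dist=3).
Iteration 4: no outgoing edges from {test}; recursion stops.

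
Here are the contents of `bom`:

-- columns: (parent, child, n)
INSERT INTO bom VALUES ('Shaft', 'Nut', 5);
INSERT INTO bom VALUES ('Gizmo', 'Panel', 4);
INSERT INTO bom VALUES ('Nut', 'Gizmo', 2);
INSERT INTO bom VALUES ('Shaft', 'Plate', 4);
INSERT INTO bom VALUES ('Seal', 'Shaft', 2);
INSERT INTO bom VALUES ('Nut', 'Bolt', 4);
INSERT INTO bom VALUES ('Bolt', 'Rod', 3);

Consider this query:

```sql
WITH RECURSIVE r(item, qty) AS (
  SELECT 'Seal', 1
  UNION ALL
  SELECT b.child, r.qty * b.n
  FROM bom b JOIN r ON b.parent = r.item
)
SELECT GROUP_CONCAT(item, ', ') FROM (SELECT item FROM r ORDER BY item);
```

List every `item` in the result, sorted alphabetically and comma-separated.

Base: (Seal, qty=1).
Iteration 1: components of {Seal} -> Shaft = 1*2 = 2.
Iteration 2: components of {Shaft} -> Nut = 2*5 = 10, Plate = 2*4 = 8.
Iteration 3: components of {Nut,Plate} -> Bolt = 10*4 = 40, Gizmo = 10*2 = 20.
Iteration 4: components of {Bolt,Gizmo} -> Panel = 20*4 = 80, Rod = 40*3 = 120.
Iteration 5: no further components; recursion stops.

Bolt, Gizmo, Nut, Panel, Plate, Rod, Seal, Shaft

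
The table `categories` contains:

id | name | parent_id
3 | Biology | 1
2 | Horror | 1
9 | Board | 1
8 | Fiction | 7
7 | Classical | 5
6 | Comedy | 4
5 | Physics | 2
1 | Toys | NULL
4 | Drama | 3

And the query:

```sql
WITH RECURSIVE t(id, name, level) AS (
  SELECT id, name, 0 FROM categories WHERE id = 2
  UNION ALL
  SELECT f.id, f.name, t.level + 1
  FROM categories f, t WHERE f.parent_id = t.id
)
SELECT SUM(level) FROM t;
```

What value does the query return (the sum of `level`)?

Base: id=2 (Horror) at level 0.
Iteration 1: rows with parent_id in {2} -> Physics (id 5, level 1).
Iteration 2: rows with parent_id in {5} -> Classical (id 7, level 2).
Iteration 3: rows with parent_id in {7} -> Fiction (id 8, level 3).
Iteration 4: no rows with parent_id in {8}; recursion stops.
SUM(level) = 0 + 1 + 2 + 3 = 6.

6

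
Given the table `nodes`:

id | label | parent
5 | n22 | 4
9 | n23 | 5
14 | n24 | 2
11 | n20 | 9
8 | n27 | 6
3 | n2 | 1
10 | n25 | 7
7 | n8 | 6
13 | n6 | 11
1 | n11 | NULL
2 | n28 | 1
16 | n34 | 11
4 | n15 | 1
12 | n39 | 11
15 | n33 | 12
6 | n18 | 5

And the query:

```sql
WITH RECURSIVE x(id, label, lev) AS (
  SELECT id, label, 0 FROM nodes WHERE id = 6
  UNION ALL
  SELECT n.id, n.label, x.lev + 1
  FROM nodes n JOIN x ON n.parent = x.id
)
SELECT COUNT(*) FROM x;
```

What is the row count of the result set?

Base: id=6 (n18) at lev 0.
Iteration 1: rows with parent in {6} -> n8 (id 7, lev 1), n27 (id 8, lev 1).
Iteration 2: rows with parent in {7,8} -> n25 (id 10, lev 2).
Iteration 3: no rows with parent in {10}; recursion stops.
Total rows emitted: 4.

4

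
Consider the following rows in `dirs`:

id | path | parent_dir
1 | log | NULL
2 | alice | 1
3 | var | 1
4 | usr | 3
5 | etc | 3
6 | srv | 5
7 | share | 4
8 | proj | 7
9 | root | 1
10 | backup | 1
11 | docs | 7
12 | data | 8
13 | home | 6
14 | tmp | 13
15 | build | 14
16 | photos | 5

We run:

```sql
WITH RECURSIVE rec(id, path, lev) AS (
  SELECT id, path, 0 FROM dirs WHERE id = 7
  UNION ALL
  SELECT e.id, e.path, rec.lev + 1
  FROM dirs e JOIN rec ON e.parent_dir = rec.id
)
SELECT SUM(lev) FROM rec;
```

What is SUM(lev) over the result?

Base: id=7 (share) at lev 0.
Iteration 1: rows with parent_dir in {7} -> proj (id 8, lev 1), docs (id 11, lev 1).
Iteration 2: rows with parent_dir in {8,11} -> data (id 12, lev 2).
Iteration 3: no rows with parent_dir in {12}; recursion stops.
SUM(lev) = 0 + 1 + 1 + 2 = 4.

4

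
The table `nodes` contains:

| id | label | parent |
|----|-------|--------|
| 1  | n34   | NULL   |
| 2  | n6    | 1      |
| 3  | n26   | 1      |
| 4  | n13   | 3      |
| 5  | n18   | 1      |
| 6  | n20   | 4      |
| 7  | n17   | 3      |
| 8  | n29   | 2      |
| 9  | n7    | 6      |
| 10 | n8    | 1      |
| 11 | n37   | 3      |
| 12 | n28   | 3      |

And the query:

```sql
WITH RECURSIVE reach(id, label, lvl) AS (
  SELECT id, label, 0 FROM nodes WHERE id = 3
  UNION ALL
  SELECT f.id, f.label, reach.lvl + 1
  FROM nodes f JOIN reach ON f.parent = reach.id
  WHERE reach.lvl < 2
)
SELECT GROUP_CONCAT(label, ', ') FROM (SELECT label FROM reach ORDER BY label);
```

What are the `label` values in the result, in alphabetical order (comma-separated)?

Base: id=3 (n26) at lvl 0.
Iteration 1: rows with parent in {3} -> n13 (id 4, lvl 1), n17 (id 7, lvl 1), n37 (id 11, lvl 1), n28 (id 12, lvl 1).
Iteration 2: rows with parent in {4,7,11,12} -> n20 (id 6, lvl 2).
Iteration 3: lvl < 2 fails for all current rows; recursion stops.

n13, n17, n20, n26, n28, n37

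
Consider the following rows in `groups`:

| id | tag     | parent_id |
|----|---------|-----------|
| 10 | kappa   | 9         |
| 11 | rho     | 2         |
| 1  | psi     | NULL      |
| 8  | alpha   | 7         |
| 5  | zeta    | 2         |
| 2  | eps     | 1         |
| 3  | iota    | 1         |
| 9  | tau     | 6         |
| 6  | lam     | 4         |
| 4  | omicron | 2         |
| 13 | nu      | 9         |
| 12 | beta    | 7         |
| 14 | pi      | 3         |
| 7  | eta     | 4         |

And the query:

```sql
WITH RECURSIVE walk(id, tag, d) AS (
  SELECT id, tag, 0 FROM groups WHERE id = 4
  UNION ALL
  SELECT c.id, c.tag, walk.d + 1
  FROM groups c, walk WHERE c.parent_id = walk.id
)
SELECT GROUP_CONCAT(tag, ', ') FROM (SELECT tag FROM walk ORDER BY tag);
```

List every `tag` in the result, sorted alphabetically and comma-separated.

alpha, beta, eta, kappa, lam, nu, omicron, tau

Base: id=4 (omicron) at d 0.
Iteration 1: rows with parent_id in {4} -> lam (id 6, d 1), eta (id 7, d 1).
Iteration 2: rows with parent_id in {6,7} -> alpha (id 8, d 2), tau (id 9, d 2), beta (id 12, d 2).
Iteration 3: rows with parent_id in {8,9,12} -> kappa (id 10, d 3), nu (id 13, d 3).
Iteration 4: no rows with parent_id in {10,13}; recursion stops.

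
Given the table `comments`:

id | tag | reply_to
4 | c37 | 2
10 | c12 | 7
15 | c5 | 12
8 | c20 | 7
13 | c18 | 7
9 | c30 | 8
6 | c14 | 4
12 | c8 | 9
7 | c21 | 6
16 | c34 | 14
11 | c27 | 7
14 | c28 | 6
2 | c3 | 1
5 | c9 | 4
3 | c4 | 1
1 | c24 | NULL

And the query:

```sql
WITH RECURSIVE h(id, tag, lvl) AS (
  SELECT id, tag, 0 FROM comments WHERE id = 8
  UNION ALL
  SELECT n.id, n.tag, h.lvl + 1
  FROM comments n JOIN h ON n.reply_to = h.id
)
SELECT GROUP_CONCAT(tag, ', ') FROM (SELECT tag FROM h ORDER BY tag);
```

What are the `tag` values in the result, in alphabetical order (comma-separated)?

c20, c30, c5, c8

Base: id=8 (c20) at lvl 0.
Iteration 1: rows with reply_to in {8} -> c30 (id 9, lvl 1).
Iteration 2: rows with reply_to in {9} -> c8 (id 12, lvl 2).
Iteration 3: rows with reply_to in {12} -> c5 (id 15, lvl 3).
Iteration 4: no rows with reply_to in {15}; recursion stops.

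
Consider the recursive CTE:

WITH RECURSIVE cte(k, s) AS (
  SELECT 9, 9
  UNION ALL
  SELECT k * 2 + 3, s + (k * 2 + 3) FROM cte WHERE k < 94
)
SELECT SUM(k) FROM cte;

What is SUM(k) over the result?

357

Base: k=9, s=9.
Iteration 1: 9 < 94 holds -> k = 9 * 2 + 3 = 21, s = 9 + 21 = 30.
Iteration 2: 21 < 94 holds -> k = 21 * 2 + 3 = 45, s = 30 + 45 = 75.
Iteration 3: 45 < 94 holds -> k = 45 * 2 + 3 = 93, s = 75 + 93 = 168.
Iteration 4: 93 < 94 holds -> k = 93 * 2 + 3 = 189, s = 168 + 189 = 357.
Iteration 5: 189 < 94 fails; recursion stops.
SUM(k) = 9 + 21 + 45 + 93 + 189 = 357.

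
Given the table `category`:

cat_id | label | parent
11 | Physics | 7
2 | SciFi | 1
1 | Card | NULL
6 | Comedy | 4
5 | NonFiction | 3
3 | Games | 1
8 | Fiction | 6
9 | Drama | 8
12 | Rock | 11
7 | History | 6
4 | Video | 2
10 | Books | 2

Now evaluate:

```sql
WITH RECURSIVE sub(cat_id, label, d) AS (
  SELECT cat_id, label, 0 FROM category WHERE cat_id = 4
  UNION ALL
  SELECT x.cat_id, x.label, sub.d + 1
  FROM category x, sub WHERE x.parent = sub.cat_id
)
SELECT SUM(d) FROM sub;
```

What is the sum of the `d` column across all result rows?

Base: cat_id=4 (Video) at d 0.
Iteration 1: rows with parent in {4} -> Comedy (id 6, d 1).
Iteration 2: rows with parent in {6} -> History (id 7, d 2), Fiction (id 8, d 2).
Iteration 3: rows with parent in {7,8} -> Drama (id 9, d 3), Physics (id 11, d 3).
Iteration 4: rows with parent in {9,11} -> Rock (id 12, d 4).
Iteration 5: no rows with parent in {12}; recursion stops.
SUM(d) = 0 + 1 + 2 + 2 + 3 + 3 + 4 = 15.

15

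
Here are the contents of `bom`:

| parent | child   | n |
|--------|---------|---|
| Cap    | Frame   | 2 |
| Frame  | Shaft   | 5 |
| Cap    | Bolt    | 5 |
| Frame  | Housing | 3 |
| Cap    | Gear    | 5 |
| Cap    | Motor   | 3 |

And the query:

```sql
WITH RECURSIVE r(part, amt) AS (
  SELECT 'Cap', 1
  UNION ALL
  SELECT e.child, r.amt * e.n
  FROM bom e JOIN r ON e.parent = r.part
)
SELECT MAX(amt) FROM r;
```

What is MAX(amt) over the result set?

10

Base: (Cap, amt=1).
Iteration 1: components of {Cap} -> Bolt = 1*5 = 5, Frame = 1*2 = 2, Gear = 1*5 = 5, Motor = 1*3 = 3.
Iteration 2: components of {Bolt,Frame,Gear,Motor} -> Housing = 2*3 = 6, Shaft = 2*5 = 10.
Iteration 3: no further components; recursion stops.
amt values: 1, 2, 5, 5, 3, 10, 6; the maximum is 10.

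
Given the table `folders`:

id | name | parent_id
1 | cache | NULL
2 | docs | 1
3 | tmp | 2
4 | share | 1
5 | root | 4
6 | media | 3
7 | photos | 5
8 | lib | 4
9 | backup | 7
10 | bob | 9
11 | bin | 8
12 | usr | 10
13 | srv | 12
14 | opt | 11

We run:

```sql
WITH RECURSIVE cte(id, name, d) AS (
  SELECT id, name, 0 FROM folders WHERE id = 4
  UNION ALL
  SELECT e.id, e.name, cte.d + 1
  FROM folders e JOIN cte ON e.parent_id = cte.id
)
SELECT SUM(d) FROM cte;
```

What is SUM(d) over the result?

Base: id=4 (share) at d 0.
Iteration 1: rows with parent_id in {4} -> root (id 5, d 1), lib (id 8, d 1).
Iteration 2: rows with parent_id in {5,8} -> photos (id 7, d 2), bin (id 11, d 2).
Iteration 3: rows with parent_id in {7,11} -> backup (id 9, d 3), opt (id 14, d 3).
Iteration 4: rows with parent_id in {9,14} -> bob (id 10, d 4).
Iteration 5: rows with parent_id in {10} -> usr (id 12, d 5).
Iteration 6: rows with parent_id in {12} -> srv (id 13, d 6).
Iteration 7: no rows with parent_id in {13}; recursion stops.
SUM(d) = 0 + 1 + 1 + 2 + 2 + 3 + 3 + 4 + 5 + 6 = 27.

27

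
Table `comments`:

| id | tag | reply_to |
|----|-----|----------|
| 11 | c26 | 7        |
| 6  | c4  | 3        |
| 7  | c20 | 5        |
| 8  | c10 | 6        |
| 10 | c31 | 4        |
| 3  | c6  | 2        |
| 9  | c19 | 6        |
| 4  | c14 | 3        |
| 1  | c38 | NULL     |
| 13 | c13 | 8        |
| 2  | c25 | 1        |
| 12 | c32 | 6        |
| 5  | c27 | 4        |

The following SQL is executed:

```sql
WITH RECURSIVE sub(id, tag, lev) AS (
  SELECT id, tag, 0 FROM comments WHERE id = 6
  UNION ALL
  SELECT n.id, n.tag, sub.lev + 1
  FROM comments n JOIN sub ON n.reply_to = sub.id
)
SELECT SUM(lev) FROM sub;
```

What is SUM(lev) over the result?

5

Base: id=6 (c4) at lev 0.
Iteration 1: rows with reply_to in {6} -> c10 (id 8, lev 1), c19 (id 9, lev 1), c32 (id 12, lev 1).
Iteration 2: rows with reply_to in {8,9,12} -> c13 (id 13, lev 2).
Iteration 3: no rows with reply_to in {13}; recursion stops.
SUM(lev) = 0 + 1 + 1 + 1 + 2 = 5.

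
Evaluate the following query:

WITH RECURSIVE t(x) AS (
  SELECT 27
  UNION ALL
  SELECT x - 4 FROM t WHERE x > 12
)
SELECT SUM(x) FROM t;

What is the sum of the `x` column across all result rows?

Base: x=27.
Iteration 1: 27 > 12 holds -> x = 27 - 4 = 23.
Iteration 2: 23 > 12 holds -> x = 23 - 4 = 19.
Iteration 3: 19 > 12 holds -> x = 19 - 4 = 15.
Iteration 4: 15 > 12 holds -> x = 15 - 4 = 11.
Iteration 5: 11 > 12 fails; recursion stops.
SUM(x) = 27 + 23 + 19 + 15 + 11 = 95.

95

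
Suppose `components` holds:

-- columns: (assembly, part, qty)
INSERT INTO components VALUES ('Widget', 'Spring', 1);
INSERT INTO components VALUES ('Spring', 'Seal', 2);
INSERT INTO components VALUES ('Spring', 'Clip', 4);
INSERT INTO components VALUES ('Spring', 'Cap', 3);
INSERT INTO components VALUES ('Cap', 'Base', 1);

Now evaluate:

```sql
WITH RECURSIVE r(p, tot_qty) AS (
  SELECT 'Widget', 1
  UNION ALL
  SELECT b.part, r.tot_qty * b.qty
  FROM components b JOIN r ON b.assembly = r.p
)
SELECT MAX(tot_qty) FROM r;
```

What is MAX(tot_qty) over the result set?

Base: (Widget, tot_qty=1).
Iteration 1: components of {Widget} -> Spring = 1*1 = 1.
Iteration 2: components of {Spring} -> Cap = 1*3 = 3, Clip = 1*4 = 4, Seal = 1*2 = 2.
Iteration 3: components of {Cap,Clip,Seal} -> Base = 3*1 = 3.
Iteration 4: no further components; recursion stops.
tot_qty values: 1, 1, 2, 4, 3, 3; the maximum is 4.

4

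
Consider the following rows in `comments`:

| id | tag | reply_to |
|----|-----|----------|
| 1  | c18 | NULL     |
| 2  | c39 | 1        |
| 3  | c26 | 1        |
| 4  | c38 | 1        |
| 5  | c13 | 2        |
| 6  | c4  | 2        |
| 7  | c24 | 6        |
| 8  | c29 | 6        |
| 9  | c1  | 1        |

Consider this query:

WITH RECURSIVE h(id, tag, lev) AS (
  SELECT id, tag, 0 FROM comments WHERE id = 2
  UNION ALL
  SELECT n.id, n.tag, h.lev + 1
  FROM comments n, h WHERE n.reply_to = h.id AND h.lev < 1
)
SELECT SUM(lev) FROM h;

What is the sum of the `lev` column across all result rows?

Base: id=2 (c39) at lev 0.
Iteration 1: rows with reply_to in {2} -> c13 (id 5, lev 1), c4 (id 6, lev 1).
Iteration 2: lev < 1 fails for all current rows; recursion stops.
SUM(lev) = 0 + 1 + 1 = 2.

2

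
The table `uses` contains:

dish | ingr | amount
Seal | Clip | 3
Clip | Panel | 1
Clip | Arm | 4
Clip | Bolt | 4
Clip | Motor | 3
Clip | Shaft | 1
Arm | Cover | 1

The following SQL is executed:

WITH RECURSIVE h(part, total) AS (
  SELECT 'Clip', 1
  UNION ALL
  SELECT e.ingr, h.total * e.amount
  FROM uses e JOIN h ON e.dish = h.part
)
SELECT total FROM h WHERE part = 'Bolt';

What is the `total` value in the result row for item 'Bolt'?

Base: (Clip, total=1).
Iteration 1: components of {Clip} -> Arm = 1*4 = 4, Bolt = 1*4 = 4, Motor = 1*3 = 3, Panel = 1*1 = 1, Shaft = 1*1 = 1.
Iteration 2: components of {Arm,Bolt,Motor,Panel,Shaft} -> Cover = 4*1 = 4.
Iteration 3: no further components; recursion stops.

4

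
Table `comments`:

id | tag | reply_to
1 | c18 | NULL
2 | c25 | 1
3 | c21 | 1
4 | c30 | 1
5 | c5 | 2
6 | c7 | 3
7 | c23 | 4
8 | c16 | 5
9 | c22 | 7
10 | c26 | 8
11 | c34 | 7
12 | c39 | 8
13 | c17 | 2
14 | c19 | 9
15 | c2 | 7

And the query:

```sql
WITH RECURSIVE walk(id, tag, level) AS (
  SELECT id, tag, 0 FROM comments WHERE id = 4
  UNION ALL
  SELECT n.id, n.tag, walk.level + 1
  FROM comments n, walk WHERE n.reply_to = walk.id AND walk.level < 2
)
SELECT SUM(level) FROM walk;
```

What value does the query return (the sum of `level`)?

Base: id=4 (c30) at level 0.
Iteration 1: rows with reply_to in {4} -> c23 (id 7, level 1).
Iteration 2: rows with reply_to in {7} -> c22 (id 9, level 2), c34 (id 11, level 2), c2 (id 15, level 2).
Iteration 3: level < 2 fails for all current rows; recursion stops.
SUM(level) = 0 + 1 + 2 + 2 + 2 = 7.

7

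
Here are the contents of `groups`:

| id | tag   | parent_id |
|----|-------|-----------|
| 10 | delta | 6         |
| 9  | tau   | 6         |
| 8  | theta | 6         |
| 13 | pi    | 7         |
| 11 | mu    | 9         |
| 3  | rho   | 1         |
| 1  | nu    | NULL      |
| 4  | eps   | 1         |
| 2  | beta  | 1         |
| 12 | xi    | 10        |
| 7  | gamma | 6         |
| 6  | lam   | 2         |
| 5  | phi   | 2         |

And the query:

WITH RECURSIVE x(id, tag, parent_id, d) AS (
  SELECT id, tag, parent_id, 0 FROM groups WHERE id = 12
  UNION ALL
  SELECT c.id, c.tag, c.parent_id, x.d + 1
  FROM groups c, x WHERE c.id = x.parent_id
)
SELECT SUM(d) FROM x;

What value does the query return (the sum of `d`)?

10

Base: id=12 (xi), parent_id=10, d 0.
Iteration 1: join on id=10 -> delta (id 10, parent_id=6, d 1).
Iteration 2: join on id=6 -> lam (id 6, parent_id=2, d 2).
Iteration 3: join on id=2 -> beta (id 2, parent_id=1, d 3).
Iteration 4: join on id=1 -> nu (id 1, parent_id=NULL, d 4).
Iteration 5: parent_id is NULL; no match; recursion stops.
SUM(d) = 0 + 1 + 2 + 3 + 4 = 10.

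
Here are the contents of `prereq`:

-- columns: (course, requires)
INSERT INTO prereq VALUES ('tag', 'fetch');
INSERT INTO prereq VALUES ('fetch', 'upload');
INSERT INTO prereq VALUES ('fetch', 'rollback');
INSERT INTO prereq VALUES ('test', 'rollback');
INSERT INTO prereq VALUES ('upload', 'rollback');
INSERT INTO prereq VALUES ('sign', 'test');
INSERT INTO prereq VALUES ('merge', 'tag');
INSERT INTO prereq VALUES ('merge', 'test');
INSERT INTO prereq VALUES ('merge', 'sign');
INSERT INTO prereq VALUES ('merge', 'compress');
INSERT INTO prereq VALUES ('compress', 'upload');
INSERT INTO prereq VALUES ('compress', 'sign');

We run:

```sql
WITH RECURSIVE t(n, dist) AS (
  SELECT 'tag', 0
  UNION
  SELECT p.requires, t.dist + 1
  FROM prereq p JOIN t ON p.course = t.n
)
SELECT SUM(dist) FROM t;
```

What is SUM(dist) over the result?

8

Base: (tag, dist=0).
Iteration 1: edges from {tag} -> (fetch, dist=1).
Iteration 2: edges from {fetch} -> (rollback, dist=2), (upload, dist=2).
Iteration 3: edges from {rollback,upload} -> (rollback, dist=3).
Iteration 4: no outgoing edges from {rollback}; recursion stops.
SUM(dist) = 0 + 1 + 2 + 2 + 3 = 8.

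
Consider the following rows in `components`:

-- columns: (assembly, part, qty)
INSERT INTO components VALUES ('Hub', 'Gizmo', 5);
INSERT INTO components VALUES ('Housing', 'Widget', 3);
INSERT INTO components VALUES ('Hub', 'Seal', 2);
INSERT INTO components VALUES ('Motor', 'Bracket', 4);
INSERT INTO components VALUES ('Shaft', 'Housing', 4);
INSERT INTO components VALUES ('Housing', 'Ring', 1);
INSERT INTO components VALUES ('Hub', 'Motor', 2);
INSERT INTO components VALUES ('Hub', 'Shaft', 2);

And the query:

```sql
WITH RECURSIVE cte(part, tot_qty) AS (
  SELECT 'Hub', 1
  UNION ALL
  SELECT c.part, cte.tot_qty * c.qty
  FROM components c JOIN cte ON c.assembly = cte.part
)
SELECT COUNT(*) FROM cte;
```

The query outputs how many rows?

9

Base: (Hub, tot_qty=1).
Iteration 1: components of {Hub} -> Gizmo = 1*5 = 5, Motor = 1*2 = 2, Seal = 1*2 = 2, Shaft = 1*2 = 2.
Iteration 2: components of {Gizmo,Motor,Seal,Shaft} -> Bracket = 2*4 = 8, Housing = 2*4 = 8.
Iteration 3: components of {Bracket,Housing} -> Ring = 8*1 = 8, Widget = 8*3 = 24.
Iteration 4: no further components; recursion stops.
Total rows emitted: 9.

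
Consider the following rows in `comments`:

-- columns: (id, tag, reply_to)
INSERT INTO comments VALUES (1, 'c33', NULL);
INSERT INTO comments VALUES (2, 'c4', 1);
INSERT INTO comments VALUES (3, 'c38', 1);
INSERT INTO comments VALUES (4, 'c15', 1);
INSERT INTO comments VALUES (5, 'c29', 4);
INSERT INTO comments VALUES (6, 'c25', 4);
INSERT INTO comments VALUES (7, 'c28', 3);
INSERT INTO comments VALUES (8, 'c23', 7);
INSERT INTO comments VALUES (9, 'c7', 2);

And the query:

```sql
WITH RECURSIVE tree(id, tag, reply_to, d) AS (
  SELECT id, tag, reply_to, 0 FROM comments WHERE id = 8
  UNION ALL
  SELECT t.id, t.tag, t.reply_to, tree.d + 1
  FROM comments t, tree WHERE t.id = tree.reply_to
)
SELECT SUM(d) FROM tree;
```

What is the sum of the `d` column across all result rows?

6

Base: id=8 (c23), reply_to=7, d 0.
Iteration 1: join on id=7 -> c28 (id 7, reply_to=3, d 1).
Iteration 2: join on id=3 -> c38 (id 3, reply_to=1, d 2).
Iteration 3: join on id=1 -> c33 (id 1, reply_to=NULL, d 3).
Iteration 4: reply_to is NULL; no match; recursion stops.
SUM(d) = 0 + 1 + 2 + 3 = 6.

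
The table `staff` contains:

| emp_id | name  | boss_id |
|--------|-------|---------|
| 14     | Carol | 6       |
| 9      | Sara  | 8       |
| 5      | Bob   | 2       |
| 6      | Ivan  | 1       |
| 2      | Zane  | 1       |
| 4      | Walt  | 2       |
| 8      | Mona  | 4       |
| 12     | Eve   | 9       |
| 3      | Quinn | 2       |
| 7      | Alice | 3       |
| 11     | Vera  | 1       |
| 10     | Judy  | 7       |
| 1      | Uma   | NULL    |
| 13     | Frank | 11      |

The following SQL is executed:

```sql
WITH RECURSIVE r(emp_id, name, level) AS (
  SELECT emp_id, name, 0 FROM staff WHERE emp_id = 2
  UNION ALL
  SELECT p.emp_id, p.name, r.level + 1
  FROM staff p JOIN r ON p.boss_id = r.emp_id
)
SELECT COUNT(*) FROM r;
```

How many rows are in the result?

9

Base: emp_id=2 (Zane) at level 0.
Iteration 1: rows with boss_id in {2} -> Quinn (id 3, level 1), Walt (id 4, level 1), Bob (id 5, level 1).
Iteration 2: rows with boss_id in {3,4,5} -> Alice (id 7, level 2), Mona (id 8, level 2).
Iteration 3: rows with boss_id in {7,8} -> Sara (id 9, level 3), Judy (id 10, level 3).
Iteration 4: rows with boss_id in {9,10} -> Eve (id 12, level 4).
Iteration 5: no rows with boss_id in {12}; recursion stops.
Total rows emitted: 9.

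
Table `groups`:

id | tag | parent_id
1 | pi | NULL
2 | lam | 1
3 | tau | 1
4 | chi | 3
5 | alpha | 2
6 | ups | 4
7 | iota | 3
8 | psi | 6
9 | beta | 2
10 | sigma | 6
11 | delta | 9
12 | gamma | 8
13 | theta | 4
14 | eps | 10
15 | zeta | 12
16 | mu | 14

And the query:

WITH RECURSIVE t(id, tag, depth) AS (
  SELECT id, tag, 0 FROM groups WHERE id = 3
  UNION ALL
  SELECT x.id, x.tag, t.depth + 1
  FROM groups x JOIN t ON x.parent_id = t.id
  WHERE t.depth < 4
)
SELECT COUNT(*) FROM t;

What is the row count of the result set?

Base: id=3 (tau) at depth 0.
Iteration 1: rows with parent_id in {3} -> chi (id 4, depth 1), iota (id 7, depth 1).
Iteration 2: rows with parent_id in {4,7} -> ups (id 6, depth 2), theta (id 13, depth 2).
Iteration 3: rows with parent_id in {6,13} -> psi (id 8, depth 3), sigma (id 10, depth 3).
Iteration 4: rows with parent_id in {8,10} -> gamma (id 12, depth 4), eps (id 14, depth 4).
Iteration 5: depth < 4 fails for all current rows; recursion stops.
Total rows emitted: 9.

9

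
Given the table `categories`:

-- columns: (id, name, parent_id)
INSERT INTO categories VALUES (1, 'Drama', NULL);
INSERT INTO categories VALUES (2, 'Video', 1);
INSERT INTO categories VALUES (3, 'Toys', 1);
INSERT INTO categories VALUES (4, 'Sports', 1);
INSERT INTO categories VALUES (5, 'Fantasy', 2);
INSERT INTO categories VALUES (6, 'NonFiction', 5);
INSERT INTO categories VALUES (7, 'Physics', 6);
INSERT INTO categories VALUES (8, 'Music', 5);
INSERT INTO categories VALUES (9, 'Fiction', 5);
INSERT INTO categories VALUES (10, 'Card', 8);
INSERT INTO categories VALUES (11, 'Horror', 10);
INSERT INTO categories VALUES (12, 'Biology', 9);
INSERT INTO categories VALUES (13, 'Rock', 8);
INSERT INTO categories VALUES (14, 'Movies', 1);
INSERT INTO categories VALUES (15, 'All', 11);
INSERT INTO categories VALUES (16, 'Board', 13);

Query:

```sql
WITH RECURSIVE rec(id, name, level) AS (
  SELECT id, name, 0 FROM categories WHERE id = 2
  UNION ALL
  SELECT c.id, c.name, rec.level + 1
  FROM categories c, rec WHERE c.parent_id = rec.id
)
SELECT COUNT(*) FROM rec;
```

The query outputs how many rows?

Base: id=2 (Video) at level 0.
Iteration 1: rows with parent_id in {2} -> Fantasy (id 5, level 1).
Iteration 2: rows with parent_id in {5} -> NonFiction (id 6, level 2), Music (id 8, level 2), Fiction (id 9, level 2).
Iteration 3: rows with parent_id in {6,8,9} -> Physics (id 7, level 3), Card (id 10, level 3), Biology (id 12, level 3), Rock (id 13, level 3).
Iteration 4: rows with parent_id in {7,10,12,13} -> Horror (id 11, level 4), Board (id 16, level 4).
Iteration 5: rows with parent_id in {11,16} -> All (id 15, level 5).
Iteration 6: no rows with parent_id in {15}; recursion stops.
Total rows emitted: 12.

12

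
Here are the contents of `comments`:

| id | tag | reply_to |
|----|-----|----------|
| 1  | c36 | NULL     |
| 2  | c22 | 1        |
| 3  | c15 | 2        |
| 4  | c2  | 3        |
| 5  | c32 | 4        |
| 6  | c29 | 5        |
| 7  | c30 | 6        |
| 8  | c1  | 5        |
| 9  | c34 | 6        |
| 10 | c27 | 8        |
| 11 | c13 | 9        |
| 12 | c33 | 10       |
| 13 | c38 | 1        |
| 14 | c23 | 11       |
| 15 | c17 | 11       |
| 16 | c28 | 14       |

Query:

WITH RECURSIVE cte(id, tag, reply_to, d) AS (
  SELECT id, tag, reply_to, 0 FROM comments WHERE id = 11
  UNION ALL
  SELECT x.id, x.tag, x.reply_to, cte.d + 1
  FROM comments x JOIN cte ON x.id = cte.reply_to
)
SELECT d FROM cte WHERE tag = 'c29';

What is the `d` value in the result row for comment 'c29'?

2

Base: id=11 (c13), reply_to=9, d 0.
Iteration 1: join on id=9 -> c34 (id 9, reply_to=6, d 1).
Iteration 2: join on id=6 -> c29 (id 6, reply_to=5, d 2).
Iteration 3: join on id=5 -> c32 (id 5, reply_to=4, d 3).
Iteration 4: join on id=4 -> c2 (id 4, reply_to=3, d 4).
Iteration 5: join on id=3 -> c15 (id 3, reply_to=2, d 5).
Iteration 6: join on id=2 -> c22 (id 2, reply_to=1, d 6).
Iteration 7: join on id=1 -> c36 (id 1, reply_to=NULL, d 7).
Iteration 8: reply_to is NULL; no match; recursion stops.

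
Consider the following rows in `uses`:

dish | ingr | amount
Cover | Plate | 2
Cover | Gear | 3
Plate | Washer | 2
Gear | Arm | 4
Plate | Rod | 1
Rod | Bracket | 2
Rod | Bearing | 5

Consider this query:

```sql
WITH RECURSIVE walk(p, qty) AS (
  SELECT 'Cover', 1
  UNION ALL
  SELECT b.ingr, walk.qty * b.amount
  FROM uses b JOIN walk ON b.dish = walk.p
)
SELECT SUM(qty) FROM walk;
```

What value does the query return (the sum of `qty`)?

38

Base: (Cover, qty=1).
Iteration 1: components of {Cover} -> Gear = 1*3 = 3, Plate = 1*2 = 2.
Iteration 2: components of {Gear,Plate} -> Arm = 3*4 = 12, Rod = 2*1 = 2, Washer = 2*2 = 4.
Iteration 3: components of {Arm,Rod,Washer} -> Bearing = 2*5 = 10, Bracket = 2*2 = 4.
Iteration 4: no further components; recursion stops.
SUM(qty) = 1 + 2 + 3 + 4 + 2 + 12 + 4 + 10 = 38.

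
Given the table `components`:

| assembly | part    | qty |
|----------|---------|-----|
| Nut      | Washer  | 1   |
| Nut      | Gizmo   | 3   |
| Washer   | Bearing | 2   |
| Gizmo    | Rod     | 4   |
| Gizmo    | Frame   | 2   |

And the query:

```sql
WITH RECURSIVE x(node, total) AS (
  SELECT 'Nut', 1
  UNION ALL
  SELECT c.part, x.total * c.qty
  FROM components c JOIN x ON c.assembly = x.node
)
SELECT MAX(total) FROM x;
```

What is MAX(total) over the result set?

Base: (Nut, total=1).
Iteration 1: components of {Nut} -> Gizmo = 1*3 = 3, Washer = 1*1 = 1.
Iteration 2: components of {Gizmo,Washer} -> Bearing = 1*2 = 2, Frame = 3*2 = 6, Rod = 3*4 = 12.
Iteration 3: no further components; recursion stops.
total values: 1, 1, 3, 2, 12, 6; the maximum is 12.

12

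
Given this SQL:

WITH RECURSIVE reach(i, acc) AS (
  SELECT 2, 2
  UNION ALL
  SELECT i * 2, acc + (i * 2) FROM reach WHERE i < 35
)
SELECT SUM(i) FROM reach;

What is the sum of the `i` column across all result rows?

Base: i=2, acc=2.
Iteration 1: 2 < 35 holds -> i = 2 * 2 = 4, acc = 2 + 4 = 6.
Iteration 2: 4 < 35 holds -> i = 4 * 2 = 8, acc = 6 + 8 = 14.
Iteration 3: 8 < 35 holds -> i = 8 * 2 = 16, acc = 14 + 16 = 30.
Iteration 4: 16 < 35 holds -> i = 16 * 2 = 32, acc = 30 + 32 = 62.
Iteration 5: 32 < 35 holds -> i = 32 * 2 = 64, acc = 62 + 64 = 126.
Iteration 6: 64 < 35 fails; recursion stops.
SUM(i) = 2 + 4 + 8 + 16 + 32 + 64 = 126.

126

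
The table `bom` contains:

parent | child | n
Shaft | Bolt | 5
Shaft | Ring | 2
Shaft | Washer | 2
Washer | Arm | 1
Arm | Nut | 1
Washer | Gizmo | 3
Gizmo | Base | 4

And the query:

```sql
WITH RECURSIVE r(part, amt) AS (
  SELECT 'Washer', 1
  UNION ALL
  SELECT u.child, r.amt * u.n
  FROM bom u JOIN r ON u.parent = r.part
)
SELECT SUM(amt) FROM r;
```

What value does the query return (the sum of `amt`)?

18

Base: (Washer, amt=1).
Iteration 1: components of {Washer} -> Arm = 1*1 = 1, Gizmo = 1*3 = 3.
Iteration 2: components of {Arm,Gizmo} -> Base = 3*4 = 12, Nut = 1*1 = 1.
Iteration 3: no further components; recursion stops.
SUM(amt) = 1 + 1 + 3 + 1 + 12 = 18.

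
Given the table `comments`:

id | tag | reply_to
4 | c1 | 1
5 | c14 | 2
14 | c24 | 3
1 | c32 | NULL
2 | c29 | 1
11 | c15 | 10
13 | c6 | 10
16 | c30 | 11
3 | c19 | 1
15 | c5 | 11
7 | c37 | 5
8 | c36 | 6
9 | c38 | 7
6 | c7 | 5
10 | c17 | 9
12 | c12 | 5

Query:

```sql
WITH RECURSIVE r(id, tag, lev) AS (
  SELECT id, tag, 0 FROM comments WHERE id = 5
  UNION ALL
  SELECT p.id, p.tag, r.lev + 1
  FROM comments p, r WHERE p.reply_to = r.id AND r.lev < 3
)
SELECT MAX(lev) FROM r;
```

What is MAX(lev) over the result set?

Base: id=5 (c14) at lev 0.
Iteration 1: rows with reply_to in {5} -> c7 (id 6, lev 1), c37 (id 7, lev 1), c12 (id 12, lev 1).
Iteration 2: rows with reply_to in {6,7,12} -> c36 (id 8, lev 2), c38 (id 9, lev 2).
Iteration 3: rows with reply_to in {8,9} -> c17 (id 10, lev 3).
Iteration 4: lev < 3 fails for all current rows; recursion stops.
lev values: 0, 1, 1, 1, 2, 2, 3; the maximum is 3.

3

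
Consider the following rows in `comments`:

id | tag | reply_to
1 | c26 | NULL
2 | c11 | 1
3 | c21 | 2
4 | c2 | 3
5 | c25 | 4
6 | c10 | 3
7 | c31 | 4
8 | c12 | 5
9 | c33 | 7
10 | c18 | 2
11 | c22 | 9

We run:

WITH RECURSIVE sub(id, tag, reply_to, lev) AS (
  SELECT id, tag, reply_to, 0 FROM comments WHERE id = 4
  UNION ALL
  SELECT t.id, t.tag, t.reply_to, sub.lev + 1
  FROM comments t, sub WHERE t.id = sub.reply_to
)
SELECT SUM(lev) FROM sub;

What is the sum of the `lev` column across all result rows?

6

Base: id=4 (c2), reply_to=3, lev 0.
Iteration 1: join on id=3 -> c21 (id 3, reply_to=2, lev 1).
Iteration 2: join on id=2 -> c11 (id 2, reply_to=1, lev 2).
Iteration 3: join on id=1 -> c26 (id 1, reply_to=NULL, lev 3).
Iteration 4: reply_to is NULL; no match; recursion stops.
SUM(lev) = 0 + 1 + 2 + 3 = 6.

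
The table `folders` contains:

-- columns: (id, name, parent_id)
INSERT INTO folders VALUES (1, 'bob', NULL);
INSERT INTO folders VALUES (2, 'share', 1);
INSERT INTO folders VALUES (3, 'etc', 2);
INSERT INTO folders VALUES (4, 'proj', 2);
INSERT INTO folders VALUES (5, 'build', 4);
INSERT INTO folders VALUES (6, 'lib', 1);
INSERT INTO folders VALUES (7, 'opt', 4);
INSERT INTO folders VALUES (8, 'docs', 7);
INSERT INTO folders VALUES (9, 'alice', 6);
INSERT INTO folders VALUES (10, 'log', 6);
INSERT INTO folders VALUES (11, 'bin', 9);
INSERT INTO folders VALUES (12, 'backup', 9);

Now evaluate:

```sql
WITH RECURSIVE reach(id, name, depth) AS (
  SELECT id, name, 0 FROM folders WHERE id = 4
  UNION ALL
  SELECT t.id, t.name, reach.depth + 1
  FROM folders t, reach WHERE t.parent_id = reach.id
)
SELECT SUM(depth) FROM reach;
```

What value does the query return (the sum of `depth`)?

4

Base: id=4 (proj) at depth 0.
Iteration 1: rows with parent_id in {4} -> build (id 5, depth 1), opt (id 7, depth 1).
Iteration 2: rows with parent_id in {5,7} -> docs (id 8, depth 2).
Iteration 3: no rows with parent_id in {8}; recursion stops.
SUM(depth) = 0 + 1 + 1 + 2 = 4.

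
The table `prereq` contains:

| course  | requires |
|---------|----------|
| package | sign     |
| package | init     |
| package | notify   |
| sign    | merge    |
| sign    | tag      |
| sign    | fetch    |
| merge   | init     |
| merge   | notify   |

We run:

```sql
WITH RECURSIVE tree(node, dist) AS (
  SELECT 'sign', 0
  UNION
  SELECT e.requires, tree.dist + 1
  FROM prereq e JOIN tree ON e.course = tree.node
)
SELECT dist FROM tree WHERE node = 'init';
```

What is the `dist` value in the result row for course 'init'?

2

Base: (sign, dist=0).
Iteration 1: edges from {sign} -> (fetch, dist=1), (merge, dist=1), (tag, dist=1).
Iteration 2: edges from {fetch,merge,tag} -> (init, dist=2), (notify, dist=2).
Iteration 3: no outgoing edges from {init,notify}; recursion stops.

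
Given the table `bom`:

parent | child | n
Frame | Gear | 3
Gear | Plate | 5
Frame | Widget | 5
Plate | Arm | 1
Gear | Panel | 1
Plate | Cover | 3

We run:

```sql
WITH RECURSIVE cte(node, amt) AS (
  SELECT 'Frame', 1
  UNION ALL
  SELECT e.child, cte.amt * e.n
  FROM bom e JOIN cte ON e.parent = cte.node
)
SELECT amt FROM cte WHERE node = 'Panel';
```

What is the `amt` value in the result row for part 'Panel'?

Base: (Frame, amt=1).
Iteration 1: components of {Frame} -> Gear = 1*3 = 3, Widget = 1*5 = 5.
Iteration 2: components of {Gear,Widget} -> Panel = 3*1 = 3, Plate = 3*5 = 15.
Iteration 3: components of {Panel,Plate} -> Arm = 15*1 = 15, Cover = 15*3 = 45.
Iteration 4: no further components; recursion stops.

3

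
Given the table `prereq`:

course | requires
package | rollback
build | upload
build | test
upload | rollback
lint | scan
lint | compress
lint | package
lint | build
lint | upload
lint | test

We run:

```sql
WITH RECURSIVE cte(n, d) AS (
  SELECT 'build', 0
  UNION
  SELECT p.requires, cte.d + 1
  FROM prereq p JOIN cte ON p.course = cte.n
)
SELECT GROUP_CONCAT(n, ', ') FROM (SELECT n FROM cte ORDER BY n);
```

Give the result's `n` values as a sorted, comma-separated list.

build, rollback, test, upload

Base: (build, d=0).
Iteration 1: edges from {build} -> (test, d=1), (upload, d=1).
Iteration 2: edges from {test,upload} -> (rollback, d=2).
Iteration 3: no outgoing edges from {rollback}; recursion stops.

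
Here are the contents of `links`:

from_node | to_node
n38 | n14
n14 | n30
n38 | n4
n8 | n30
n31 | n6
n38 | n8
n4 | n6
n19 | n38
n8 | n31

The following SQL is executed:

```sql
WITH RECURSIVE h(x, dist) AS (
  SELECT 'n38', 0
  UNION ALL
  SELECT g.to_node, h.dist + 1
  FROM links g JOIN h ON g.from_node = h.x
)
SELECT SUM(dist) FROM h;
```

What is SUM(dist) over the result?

Base: (n38, dist=0).
Iteration 1: edges from {n38} -> (n14, dist=1), (n4, dist=1), (n8, dist=1).
Iteration 2: edges from {n14,n4,n8} -> (n30, dist=2) x2, (n31, dist=2), (n6, dist=2). [UNION ALL keeps all 4 new rows, including repeats]
Iteration 3: edges from {n30,n31,n6} -> (n6, dist=3).
Iteration 4: no outgoing edges from {n6}; recursion stops.
SUM(dist) = 0 + 1 + 1 + 1 + 2 + 2 + 2 + 2 + 3 = 14.

14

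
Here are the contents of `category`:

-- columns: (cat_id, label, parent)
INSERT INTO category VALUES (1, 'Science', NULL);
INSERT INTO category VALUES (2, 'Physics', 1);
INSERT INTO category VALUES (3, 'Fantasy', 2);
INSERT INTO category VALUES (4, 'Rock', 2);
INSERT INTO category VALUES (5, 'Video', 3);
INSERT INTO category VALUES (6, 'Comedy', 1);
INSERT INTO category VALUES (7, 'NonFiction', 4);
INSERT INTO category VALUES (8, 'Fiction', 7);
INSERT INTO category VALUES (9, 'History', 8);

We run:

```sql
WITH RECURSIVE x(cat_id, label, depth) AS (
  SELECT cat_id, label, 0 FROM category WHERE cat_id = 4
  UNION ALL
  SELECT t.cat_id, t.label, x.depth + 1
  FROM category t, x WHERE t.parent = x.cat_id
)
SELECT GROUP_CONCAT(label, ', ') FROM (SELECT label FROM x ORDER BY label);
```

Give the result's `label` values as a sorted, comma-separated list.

Fiction, History, NonFiction, Rock

Base: cat_id=4 (Rock) at depth 0.
Iteration 1: rows with parent in {4} -> NonFiction (id 7, depth 1).
Iteration 2: rows with parent in {7} -> Fiction (id 8, depth 2).
Iteration 3: rows with parent in {8} -> History (id 9, depth 3).
Iteration 4: no rows with parent in {9}; recursion stops.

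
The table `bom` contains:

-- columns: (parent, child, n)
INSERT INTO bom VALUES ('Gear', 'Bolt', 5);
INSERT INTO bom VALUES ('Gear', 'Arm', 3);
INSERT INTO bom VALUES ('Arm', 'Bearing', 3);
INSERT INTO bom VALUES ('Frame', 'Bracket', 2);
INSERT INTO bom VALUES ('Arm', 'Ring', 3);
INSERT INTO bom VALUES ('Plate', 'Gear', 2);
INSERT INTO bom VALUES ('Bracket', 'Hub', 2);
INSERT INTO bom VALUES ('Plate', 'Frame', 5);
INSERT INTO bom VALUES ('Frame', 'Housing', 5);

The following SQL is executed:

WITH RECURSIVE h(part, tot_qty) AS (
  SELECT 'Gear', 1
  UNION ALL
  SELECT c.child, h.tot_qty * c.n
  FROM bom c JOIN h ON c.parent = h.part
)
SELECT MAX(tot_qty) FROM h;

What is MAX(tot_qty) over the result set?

9

Base: (Gear, tot_qty=1).
Iteration 1: components of {Gear} -> Arm = 1*3 = 3, Bolt = 1*5 = 5.
Iteration 2: components of {Arm,Bolt} -> Bearing = 3*3 = 9, Ring = 3*3 = 9.
Iteration 3: no further components; recursion stops.
tot_qty values: 1, 5, 3, 9, 9; the maximum is 9.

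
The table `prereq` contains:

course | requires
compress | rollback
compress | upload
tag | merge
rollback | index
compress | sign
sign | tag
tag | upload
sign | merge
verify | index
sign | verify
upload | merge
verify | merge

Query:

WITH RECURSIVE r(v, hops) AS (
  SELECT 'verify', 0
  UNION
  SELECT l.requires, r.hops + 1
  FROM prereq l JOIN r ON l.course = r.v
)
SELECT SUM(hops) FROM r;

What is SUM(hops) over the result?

2

Base: (verify, hops=0).
Iteration 1: edges from {verify} -> (index, hops=1), (merge, hops=1).
Iteration 2: no outgoing edges from {index,merge}; recursion stops.
SUM(hops) = 0 + 1 + 1 = 2.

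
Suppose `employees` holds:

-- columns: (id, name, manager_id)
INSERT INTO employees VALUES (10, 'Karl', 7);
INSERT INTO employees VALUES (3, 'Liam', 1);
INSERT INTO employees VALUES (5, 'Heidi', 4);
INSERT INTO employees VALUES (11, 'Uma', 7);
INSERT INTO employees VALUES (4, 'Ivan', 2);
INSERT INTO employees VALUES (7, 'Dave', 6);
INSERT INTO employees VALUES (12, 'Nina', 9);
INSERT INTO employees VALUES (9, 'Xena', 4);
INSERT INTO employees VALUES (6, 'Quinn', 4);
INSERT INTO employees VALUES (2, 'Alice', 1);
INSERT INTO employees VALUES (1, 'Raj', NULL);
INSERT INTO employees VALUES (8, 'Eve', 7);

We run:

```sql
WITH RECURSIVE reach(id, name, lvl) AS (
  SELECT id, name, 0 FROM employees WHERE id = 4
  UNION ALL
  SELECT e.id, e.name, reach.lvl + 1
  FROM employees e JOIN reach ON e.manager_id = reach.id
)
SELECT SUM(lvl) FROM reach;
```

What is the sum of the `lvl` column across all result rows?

Base: id=4 (Ivan) at lvl 0.
Iteration 1: rows with manager_id in {4} -> Heidi (id 5, lvl 1), Quinn (id 6, lvl 1), Xena (id 9, lvl 1).
Iteration 2: rows with manager_id in {5,6,9} -> Dave (id 7, lvl 2), Nina (id 12, lvl 2).
Iteration 3: rows with manager_id in {7,12} -> Eve (id 8, lvl 3), Karl (id 10, lvl 3), Uma (id 11, lvl 3).
Iteration 4: no rows with manager_id in {8,10,11}; recursion stops.
SUM(lvl) = 0 + 1 + 1 + 1 + 2 + 2 + 3 + 3 + 3 = 16.

16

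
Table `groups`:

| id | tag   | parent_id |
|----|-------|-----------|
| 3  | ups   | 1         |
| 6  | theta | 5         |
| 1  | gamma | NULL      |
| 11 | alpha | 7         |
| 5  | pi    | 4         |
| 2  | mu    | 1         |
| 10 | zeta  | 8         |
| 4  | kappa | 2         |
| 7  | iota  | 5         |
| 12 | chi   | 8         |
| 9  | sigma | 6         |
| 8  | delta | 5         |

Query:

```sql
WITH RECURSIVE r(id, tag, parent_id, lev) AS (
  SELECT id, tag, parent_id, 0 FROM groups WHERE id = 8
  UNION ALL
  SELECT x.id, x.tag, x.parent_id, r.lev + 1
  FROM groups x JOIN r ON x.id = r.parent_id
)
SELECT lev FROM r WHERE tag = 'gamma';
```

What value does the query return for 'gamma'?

4

Base: id=8 (delta), parent_id=5, lev 0.
Iteration 1: join on id=5 -> pi (id 5, parent_id=4, lev 1).
Iteration 2: join on id=4 -> kappa (id 4, parent_id=2, lev 2).
Iteration 3: join on id=2 -> mu (id 2, parent_id=1, lev 3).
Iteration 4: join on id=1 -> gamma (id 1, parent_id=NULL, lev 4).
Iteration 5: parent_id is NULL; no match; recursion stops.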